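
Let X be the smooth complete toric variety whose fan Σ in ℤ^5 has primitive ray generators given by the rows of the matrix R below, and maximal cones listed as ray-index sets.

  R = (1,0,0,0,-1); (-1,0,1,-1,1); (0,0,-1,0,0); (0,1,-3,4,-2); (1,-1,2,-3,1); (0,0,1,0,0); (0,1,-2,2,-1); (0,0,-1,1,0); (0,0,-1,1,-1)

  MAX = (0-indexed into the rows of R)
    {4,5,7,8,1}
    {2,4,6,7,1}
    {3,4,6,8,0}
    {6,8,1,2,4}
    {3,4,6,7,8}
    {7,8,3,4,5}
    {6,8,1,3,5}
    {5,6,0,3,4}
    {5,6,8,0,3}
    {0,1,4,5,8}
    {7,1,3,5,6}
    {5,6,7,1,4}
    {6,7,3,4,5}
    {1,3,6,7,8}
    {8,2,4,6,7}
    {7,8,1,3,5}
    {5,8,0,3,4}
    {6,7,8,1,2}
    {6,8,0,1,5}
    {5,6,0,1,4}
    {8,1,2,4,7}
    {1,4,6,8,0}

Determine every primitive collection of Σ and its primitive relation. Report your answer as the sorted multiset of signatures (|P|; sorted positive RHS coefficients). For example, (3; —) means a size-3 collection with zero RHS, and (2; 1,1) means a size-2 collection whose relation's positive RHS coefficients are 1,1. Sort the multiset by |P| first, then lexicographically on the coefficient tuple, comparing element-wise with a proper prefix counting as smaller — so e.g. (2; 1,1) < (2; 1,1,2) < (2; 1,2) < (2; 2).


Σ has 9 primitive collections:

  • {2,5}:  v_{2} + v_{5} = 0  so sig = (2; —)
  • {0,7}:  v_{0} + v_{7} = v_{3} + v_{4}  so sig = (2; 1,1)
  • {0,2}:  v_{0} + v_{2} = v_{4} + v_{6} + v_{8}  so sig = (2; 1,1,1)
  • {2,3}:  v_{2} + v_{3} = v_{6} + v_{7} + v_{8}  so sig = (2; 1,1,1)
  • {1,3,4}:  v_{1} + v_{3} + v_{4} = 0  so sig = (3; —)
  • {0,1,3}:  v_{0} + v_{1} + v_{3} = v_{5} + v_{6} + v_{8}  so sig = (3; 1,1,1)
  • {4,5,6,8}:  v_{4} + v_{5} + v_{6} + v_{8} = v_{0}  so sig = (4; 1)
  • {5,6,7,8}:  v_{5} + v_{6} + v_{7} + v_{8} = v_{3}  so sig = (4; 1)
  • {1,4,6,7,8}:  v_{1} + v_{4} + v_{6} + v_{7} + v_{8} = v_{2}  so sig = (5; 1)

so the primitive-relation signature multiset is
{ (2; —),  (2; 1,1),  (2; 1,1,1) ×2,  (3; —),  (3; 1,1,1),  (4; 1) ×2,  (5; 1) }


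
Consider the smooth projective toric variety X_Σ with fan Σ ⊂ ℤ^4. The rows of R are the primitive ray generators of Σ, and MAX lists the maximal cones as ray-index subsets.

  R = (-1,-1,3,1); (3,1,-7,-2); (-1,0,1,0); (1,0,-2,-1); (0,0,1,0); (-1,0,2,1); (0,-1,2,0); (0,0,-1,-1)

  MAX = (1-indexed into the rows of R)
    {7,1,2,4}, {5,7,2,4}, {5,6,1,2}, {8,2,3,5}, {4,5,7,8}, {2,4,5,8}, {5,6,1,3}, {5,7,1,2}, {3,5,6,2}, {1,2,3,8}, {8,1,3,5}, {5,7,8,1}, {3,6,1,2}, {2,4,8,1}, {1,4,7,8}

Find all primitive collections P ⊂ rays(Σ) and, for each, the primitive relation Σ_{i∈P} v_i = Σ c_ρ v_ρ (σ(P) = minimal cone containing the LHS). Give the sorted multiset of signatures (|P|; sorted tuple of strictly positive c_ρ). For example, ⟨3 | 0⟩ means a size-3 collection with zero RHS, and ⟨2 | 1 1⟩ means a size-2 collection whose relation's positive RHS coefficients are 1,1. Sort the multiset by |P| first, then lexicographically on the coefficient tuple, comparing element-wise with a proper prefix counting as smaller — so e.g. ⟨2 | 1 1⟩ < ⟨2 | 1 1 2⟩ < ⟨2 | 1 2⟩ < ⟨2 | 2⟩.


9 collections generate NE(X_Σ); each relation:

  • {4,6}:  v_{4} + v_{6} = 0  so sig = ⟨2 | 0⟩
  • {3,4}:  v_{3} + v_{4} = v_{8}  so sig = ⟨2 | 1⟩
  • {6,8}:  v_{6} + v_{8} = v_{3}  so sig = ⟨2 | 1⟩
  • {6,7}:  v_{6} + v_{7} = v_{1} + v_{5}  so sig = ⟨2 | 1 1⟩
  • {3,7}:  v_{3} + v_{7} = v_{1} + v_{5} + v_{8}  so sig = ⟨2 | 1 1 1⟩
  • {1,4,5}:  v_{1} + v_{4} + v_{5} = v_{7}  so sig = ⟨3 | 1⟩
  • {2,7,8}:  v_{2} + v_{7} + v_{8} = 3·v_{4}  so sig = ⟨3 | 3⟩
  • {1,2,3,5}:  v_{1} + v_{2} + v_{3} + v_{5} = v_{4}  so sig = ⟨4 | 1⟩
  • {1,2,5,8}:  v_{1} + v_{2} + v_{5} + v_{8} = 2·v_{4}  so sig = ⟨4 | 2⟩

Sorted signature multiset PRS(X):
    ⟨2 | 0⟩
    ⟨2 | 1⟩
    ⟨2 | 1⟩
    ⟨2 | 1 1⟩
    ⟨2 | 1 1 1⟩
    ⟨3 | 1⟩
    ⟨3 | 3⟩
    ⟨4 | 1⟩
    ⟨4 | 2⟩


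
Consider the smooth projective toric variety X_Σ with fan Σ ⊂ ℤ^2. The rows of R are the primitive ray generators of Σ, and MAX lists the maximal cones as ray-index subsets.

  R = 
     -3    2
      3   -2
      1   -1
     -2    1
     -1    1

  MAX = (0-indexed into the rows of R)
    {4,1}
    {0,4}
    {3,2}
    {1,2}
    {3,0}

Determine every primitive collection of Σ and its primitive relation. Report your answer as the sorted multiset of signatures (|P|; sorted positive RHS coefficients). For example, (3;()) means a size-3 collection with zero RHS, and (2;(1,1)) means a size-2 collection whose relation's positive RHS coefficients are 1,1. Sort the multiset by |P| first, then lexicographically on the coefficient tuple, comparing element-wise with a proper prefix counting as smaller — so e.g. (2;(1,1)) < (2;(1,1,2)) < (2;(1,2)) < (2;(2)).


The 5 primitive collections of Σ (r=5, n=2):

  {0,1}:  v_{0} + v_{1} = 0  ⟹  sig = (2;())
  {2,4}:  v_{2} + v_{4} = 0  ⟹  sig = (2;())
  {0,2}:  v_{0} + v_{2} = v_{3}  ⟹  sig = (2;(1))
  {1,3}:  v_{1} + v_{3} = v_{2}  ⟹  sig = (2;(1))
  {3,4}:  v_{3} + v_{4} = v_{0}  ⟹  sig = (2;(1))

Hence PRS(X_Σ) =
{ (2;()) ×2,  (2;(1)) ×3 }


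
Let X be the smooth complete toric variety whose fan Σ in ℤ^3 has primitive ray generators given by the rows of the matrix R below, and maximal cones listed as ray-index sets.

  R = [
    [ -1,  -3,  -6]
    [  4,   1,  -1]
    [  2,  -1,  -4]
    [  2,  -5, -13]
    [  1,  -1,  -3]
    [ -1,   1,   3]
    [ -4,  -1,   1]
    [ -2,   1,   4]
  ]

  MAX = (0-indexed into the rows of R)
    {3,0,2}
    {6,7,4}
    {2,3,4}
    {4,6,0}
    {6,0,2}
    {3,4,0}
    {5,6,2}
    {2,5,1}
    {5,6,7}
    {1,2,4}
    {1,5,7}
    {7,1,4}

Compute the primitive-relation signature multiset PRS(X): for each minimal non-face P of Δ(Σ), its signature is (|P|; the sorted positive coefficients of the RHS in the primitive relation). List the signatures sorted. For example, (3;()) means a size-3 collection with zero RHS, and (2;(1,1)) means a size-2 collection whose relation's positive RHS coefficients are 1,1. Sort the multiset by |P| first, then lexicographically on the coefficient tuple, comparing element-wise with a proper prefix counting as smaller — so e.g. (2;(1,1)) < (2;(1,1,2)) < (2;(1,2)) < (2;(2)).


Δ(Σ) — 8 vertices, 12 min non-faces:

  P = {1,6}:  v_{1} + v_{6} = 0  ⟹  sig = (2;())
  P = {2,7}:  v_{2} + v_{7} = 0  ⟹  sig = (2;())
  P = {4,5}:  v_{4} + v_{5} = 0  ⟹  sig = (2;())
  P = {0,1}:  v_{0} + v_{1} = v_{2} + v_{4}  ⟹  sig = (2;(1,1))
  P = {0,5}:  v_{0} + v_{5} = v_{2} + v_{6}  ⟹  sig = (2;(1,1))
  P = {0,7}:  v_{0} + v_{7} = v_{4} + v_{6}  ⟹  sig = (2;(1,1))
  P = {3,5}:  v_{3} + v_{5} = v_{0} + v_{2}  ⟹  sig = (2;(1,1))
  P = {3,7}:  v_{3} + v_{7} = v_{0} + v_{4}  ⟹  sig = (2;(1,1))
  P = {3,6}:  v_{3} + v_{6} = 2·v_{0}  ⟹  sig = (2;(2))
  P = {1,3}:  v_{1} + v_{3} = 2·v_{2} + 2·v_{4}  ⟹  sig = (2;(2,2))
  P = {0,2,4}:  v_{0} + v_{2} + v_{4} = v_{3}  ⟹  sig = (3;(1))
  P = {2,4,6}:  v_{2} + v_{4} + v_{6} = v_{0}  ⟹  sig = (3;(1))

Sorted signature multiset PRS(X):
    |P|=2: 10 collections, coeffs (), (), (), (1,1), (1,1), (1,1), (1,1), (1,1), (2), (2,2)
    |P|=3: 2 collections, coeffs (1), (1)


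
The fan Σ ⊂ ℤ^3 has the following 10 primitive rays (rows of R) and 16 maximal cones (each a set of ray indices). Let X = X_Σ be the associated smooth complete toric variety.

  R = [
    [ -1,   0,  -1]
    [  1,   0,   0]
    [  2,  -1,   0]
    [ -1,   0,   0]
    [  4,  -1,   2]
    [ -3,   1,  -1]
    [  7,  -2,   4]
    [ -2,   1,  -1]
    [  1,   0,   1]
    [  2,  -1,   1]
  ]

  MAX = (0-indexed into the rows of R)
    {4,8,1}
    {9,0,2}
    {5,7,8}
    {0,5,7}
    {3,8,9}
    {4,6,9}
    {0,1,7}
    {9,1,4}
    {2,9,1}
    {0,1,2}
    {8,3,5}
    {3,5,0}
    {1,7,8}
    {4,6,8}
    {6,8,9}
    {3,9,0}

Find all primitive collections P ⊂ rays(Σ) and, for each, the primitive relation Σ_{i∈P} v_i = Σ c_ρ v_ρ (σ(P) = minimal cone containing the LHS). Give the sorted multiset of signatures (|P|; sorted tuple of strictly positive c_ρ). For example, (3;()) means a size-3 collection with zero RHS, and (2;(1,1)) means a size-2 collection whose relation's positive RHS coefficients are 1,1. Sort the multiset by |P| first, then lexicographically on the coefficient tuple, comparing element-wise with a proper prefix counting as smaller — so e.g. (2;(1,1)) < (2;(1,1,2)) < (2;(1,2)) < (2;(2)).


The 24 primitive collections of Σ (r=10, n=3):

  P = {0,8}:  v_{0} + v_{8} = 0  so sig = (2;())
  P = {1,3}:  v_{1} + v_{3} = 0  so sig = (2;())
  P = {7,9}:  v_{7} + v_{9} = 0  so sig = (2;())
  P = {1,5}:  v_{1} + v_{5} = v_{7}  so sig = (2;(1))
  P = {2,5}:  v_{2} + v_{5} = v_{0}  so sig = (2;(1))
  P = {3,7}:  v_{3} + v_{7} = v_{5}  so sig = (2;(1))
  P = {4,5}:  v_{4} + v_{5} = v_{8}  so sig = (2;(1))
  P = {5,9}:  v_{5} + v_{9} = v_{3}  so sig = (2;(1))
  P = {0,4}:  v_{0} + v_{4} = v_{1} + v_{9}  so sig = (2;(1,1))
  P = {0,6}:  v_{0} + v_{6} = v_{4} + v_{9}  so sig = (2;(1,1))
  P = {2,3}:  v_{2} + v_{3} = v_{0} + v_{9}  so sig = (2;(1,1))
  P = {2,7}:  v_{2} + v_{7} = v_{0} + v_{1}  so sig = (2;(1,1))
  P = {2,8}:  v_{2} + v_{8} = v_{1} + v_{9}  so sig = (2;(1,1))
  P = {3,4}:  v_{3} + v_{4} = v_{8} + v_{9}  so sig = (2;(1,1))
  P = {4,7}:  v_{4} + v_{7} = v_{1} + v_{8}  so sig = (2;(1,1))
  P = {6,7}:  v_{6} + v_{7} = v_{4} + v_{8}  so sig = (2;(1,1))
  P = {2,6}:  v_{2} + v_{6} = v_{1} + v_{4} + 2·v_{9}  so sig = (2;(1,1,2))
  P = {5,6}:  v_{5} + v_{6} = 2·v_{8} + v_{9}  so sig = (2;(1,2))
  P = {1,6}:  v_{1} + v_{6} = 2·v_{4}  so sig = (2;(2))
  P = {2,4}:  v_{2} + v_{4} = 2·v_{1} + 2·v_{9}  so sig = (2;(2,2))
  P = {3,6}:  v_{3} + v_{6} = 2·v_{8} + 2·v_{9}  so sig = (2;(2,2))
  P = {0,1,9}:  v_{0} + v_{1} + v_{9} = v_{2}  so sig = (3;(1))
  P = {1,8,9}:  v_{1} + v_{8} + v_{9} = v_{4}  so sig = (3;(1))
  P = {4,8,9}:  v_{4} + v_{8} + v_{9} = v_{6}  so sig = (3;(1))

so the primitive-relation signature multiset is
    (2;())
    (2;())
    (2;())
    (2;(1))
    (2;(1))
    (2;(1))
    (2;(1))
    (2;(1))
    (2;(1,1))
    (2;(1,1))
    (2;(1,1))
    (2;(1,1))
    (2;(1,1))
    (2;(1,1))
    (2;(1,1))
    (2;(1,1))
    (2;(1,1,2))
    (2;(1,2))
    (2;(2))
    (2;(2,2))
    (2;(2,2))
    (3;(1))
    (3;(1))
    (3;(1))


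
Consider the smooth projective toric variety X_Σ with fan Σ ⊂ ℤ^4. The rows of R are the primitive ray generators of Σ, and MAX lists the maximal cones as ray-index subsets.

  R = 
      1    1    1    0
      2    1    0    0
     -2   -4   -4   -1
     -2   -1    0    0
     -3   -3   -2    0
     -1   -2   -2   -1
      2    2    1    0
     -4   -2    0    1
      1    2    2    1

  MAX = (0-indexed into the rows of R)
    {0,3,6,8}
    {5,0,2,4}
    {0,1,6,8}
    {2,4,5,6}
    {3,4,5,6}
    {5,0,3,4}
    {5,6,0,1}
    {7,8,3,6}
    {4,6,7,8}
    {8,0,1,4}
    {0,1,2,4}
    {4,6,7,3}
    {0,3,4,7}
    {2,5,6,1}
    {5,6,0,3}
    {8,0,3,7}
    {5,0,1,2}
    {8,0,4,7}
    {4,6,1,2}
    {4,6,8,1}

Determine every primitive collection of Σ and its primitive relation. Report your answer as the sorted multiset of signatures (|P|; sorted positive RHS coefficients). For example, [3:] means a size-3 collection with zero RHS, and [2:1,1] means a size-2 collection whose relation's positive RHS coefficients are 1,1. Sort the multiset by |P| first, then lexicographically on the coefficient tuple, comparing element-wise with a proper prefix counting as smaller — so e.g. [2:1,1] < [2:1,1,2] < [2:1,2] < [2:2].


Δ(Σ) — 9 vertices, 12 min non-faces:

  P = {1,3}:  v_{1} + v_{3} = 0 ; sig = [2:]
  P = {5,8}:  v_{5} + v_{8} = 0 ; sig = [2:]
  P = {1,7}:  v_{1} + v_{7} = v_{4} + v_{8} ; sig = [2:1,1]
  P = {2,3}:  v_{2} + v_{3} = v_{4} + v_{5} ; sig = [2:1,1]
  P = {2,8}:  v_{2} + v_{8} = v_{1} + v_{4} ; sig = [2:1,1]
  P = {5,7}:  v_{5} + v_{7} = v_{3} + v_{4} ; sig = [2:1,1]
  P = {2,7}:  v_{2} + v_{7} = 2·v_{4} ; sig = [2:2]
  P = {0,4,6}:  v_{0} + v_{4} + v_{6} = 0 ; sig = [3:]
  P = {1,4,5}:  v_{1} + v_{4} + v_{5} = v_{2} ; sig = [3:1]
  P = {3,4,8}:  v_{3} + v_{4} + v_{8} = v_{7} ; sig = [3:1]
  P = {0,2,6}:  v_{0} + v_{2} + v_{6} = v_{1} + v_{5} ; sig = [3:1,1]
  P = {0,6,7}:  v_{0} + v_{6} + v_{7} = v_{3} + v_{8} ; sig = [3:1,1]

Sorted signature multiset PRS(X):
    |P|=2: 7 collections, coeffs (), (), (1,1), (1,1), (1,1), (1,1), (2)
    |P|=3: 5 collections, coeffs (), (1), (1), (1,1), (1,1)


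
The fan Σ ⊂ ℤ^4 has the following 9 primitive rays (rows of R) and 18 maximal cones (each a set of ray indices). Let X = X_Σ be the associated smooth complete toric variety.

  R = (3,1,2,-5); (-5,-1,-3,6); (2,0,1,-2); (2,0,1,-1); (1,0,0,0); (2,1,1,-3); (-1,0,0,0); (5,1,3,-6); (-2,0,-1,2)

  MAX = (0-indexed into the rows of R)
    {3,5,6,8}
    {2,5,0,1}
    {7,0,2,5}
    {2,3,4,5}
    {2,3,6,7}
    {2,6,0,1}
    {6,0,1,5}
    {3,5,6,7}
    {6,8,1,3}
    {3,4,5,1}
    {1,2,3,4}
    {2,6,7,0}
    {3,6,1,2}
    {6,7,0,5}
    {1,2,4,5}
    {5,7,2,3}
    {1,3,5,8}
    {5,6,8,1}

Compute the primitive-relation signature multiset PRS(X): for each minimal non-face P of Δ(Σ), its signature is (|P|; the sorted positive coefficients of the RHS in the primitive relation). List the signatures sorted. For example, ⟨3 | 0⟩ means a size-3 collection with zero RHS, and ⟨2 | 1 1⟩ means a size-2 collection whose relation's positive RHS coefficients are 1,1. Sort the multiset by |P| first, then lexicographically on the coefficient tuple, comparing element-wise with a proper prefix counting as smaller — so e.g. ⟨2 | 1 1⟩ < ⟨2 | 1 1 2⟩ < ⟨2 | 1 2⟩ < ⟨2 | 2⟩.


12 minimal non-faces of Δ(Σ) (on 9 rays):

  {1,7}:  v_{1} + v_{7} = 0  →  sig = ⟨2 | 0⟩
  {2,8}:  v_{2} + v_{8} = 0  →  sig = ⟨2 | 0⟩
  {4,6}:  v_{4} + v_{6} = 0  →  sig = ⟨2 | 0⟩
  {0,3}:  v_{0} + v_{3} = v_{7}  →  sig = ⟨2 | 1⟩
  {0,4}:  v_{0} + v_{4} = v_{2} + v_{5}  →  sig = ⟨2 | 1 1⟩
  {0,8}:  v_{0} + v_{8} = v_{5} + v_{6}  →  sig = ⟨2 | 1 1⟩
  {4,7}:  v_{4} + v_{7} = v_{2} + v_{3} + v_{5}  →  sig = ⟨2 | 1 1 1⟩
  {4,8}:  v_{4} + v_{8} = v_{1} + v_{3} + v_{5}  →  sig = ⟨2 | 1 1 1⟩
  {7,8}:  v_{7} + v_{8} = v_{3} + v_{5} + v_{6}  →  sig = ⟨2 | 1 1 1⟩
  {2,5,6}:  v_{2} + v_{5} + v_{6} = v_{0}  →  sig = ⟨3 | 1⟩
  {1,2,3,5}:  v_{1} + v_{2} + v_{3} + v_{5} = v_{4}  →  sig = ⟨4 | 1⟩
  {1,3,5,6}:  v_{1} + v_{3} + v_{5} + v_{6} = v_{8}  →  sig = ⟨4 | 1⟩

Signatures (|P|; sorted positive RHS coefficients), sorted:
[⟨2 | 0⟩, ⟨2 | 0⟩, ⟨2 | 0⟩, ⟨2 | 1⟩, ⟨2 | 1 1⟩, ⟨2 | 1 1⟩, ⟨2 | 1 1 1⟩, ⟨2 | 1 1 1⟩, ⟨2 | 1 1 1⟩, ⟨3 | 1⟩, ⟨4 | 1⟩, ⟨4 | 1⟩]


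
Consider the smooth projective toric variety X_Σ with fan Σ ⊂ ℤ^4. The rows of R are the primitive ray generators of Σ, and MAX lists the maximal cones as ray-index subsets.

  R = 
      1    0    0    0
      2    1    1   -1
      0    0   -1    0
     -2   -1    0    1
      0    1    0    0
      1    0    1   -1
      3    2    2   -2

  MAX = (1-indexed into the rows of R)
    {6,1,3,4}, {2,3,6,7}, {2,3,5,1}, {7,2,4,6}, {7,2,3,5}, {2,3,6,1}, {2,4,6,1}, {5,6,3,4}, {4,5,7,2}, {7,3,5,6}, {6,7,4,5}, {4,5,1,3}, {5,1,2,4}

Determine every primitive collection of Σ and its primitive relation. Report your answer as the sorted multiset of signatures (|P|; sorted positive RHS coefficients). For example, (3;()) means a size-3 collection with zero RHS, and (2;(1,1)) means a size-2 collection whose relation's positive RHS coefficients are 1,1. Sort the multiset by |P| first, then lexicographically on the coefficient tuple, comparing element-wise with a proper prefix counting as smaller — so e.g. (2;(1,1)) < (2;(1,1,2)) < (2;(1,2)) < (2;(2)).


|primitive collections| = 5. Relations:

  P = {1,7}:  v_{1} + v_{7} = 2·v_{2}  ⟹  sig = (2;(2))
  P = {2,3,4}:  v_{2} + v_{3} + v_{4} = 0  ⟹  sig = (3;())
  P = {1,5,6}:  v_{1} + v_{5} + v_{6} = v_{2}  ⟹  sig = (3;(1))
  P = {2,5,6}:  v_{2} + v_{5} + v_{6} = v_{7}  ⟹  sig = (3;(1))
  P = {3,4,7}:  v_{3} + v_{4} + v_{7} = v_{5} + v_{6}  ⟹  sig = (3;(1,1))

Sorted signature multiset PRS(X):
{ (2;(2)),  (3;()),  (3;(1)) ×2,  (3;(1,1)) }


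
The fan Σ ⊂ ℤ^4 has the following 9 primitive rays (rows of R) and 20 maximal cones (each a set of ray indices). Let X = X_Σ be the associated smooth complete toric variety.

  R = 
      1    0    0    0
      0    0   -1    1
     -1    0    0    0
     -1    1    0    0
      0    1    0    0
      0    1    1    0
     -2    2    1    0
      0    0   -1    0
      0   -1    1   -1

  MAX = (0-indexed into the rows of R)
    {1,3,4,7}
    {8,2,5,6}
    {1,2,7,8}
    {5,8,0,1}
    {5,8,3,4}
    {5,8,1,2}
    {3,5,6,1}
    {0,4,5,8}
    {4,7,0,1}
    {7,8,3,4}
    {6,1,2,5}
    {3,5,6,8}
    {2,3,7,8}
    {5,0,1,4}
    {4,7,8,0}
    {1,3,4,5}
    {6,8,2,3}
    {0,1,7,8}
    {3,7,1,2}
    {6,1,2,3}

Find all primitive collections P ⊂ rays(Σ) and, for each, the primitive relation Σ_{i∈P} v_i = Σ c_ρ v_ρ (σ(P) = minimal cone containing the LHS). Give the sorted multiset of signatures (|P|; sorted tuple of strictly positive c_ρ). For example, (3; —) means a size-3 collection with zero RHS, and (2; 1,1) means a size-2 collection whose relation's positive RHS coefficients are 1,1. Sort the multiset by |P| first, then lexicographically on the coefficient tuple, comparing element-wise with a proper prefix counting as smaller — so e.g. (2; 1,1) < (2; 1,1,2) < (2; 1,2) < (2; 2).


The 11 primitive collections of Σ (r=9, n=4):

  P = {0,2}:  v_{0} + v_{2} = 0  ⇒ sig = (2; —)
  P = {0,3}:  v_{0} + v_{3} = v_{4}  ⇒ sig = (2; 1)
  P = {2,4}:  v_{2} + v_{4} = v_{3}  ⇒ sig = (2; 1)
  P = {5,7}:  v_{5} + v_{7} = v_{4}  ⇒ sig = (2; 1)
  P = {0,6}:  v_{0} + v_{6} = v_{3} + v_{5}  ⇒ sig = (2; 1,1)
  P = {4,6}:  v_{4} + v_{6} = 2·v_{3} + v_{5}  ⇒ sig = (2; 1,2)
  P = {6,7}:  v_{6} + v_{7} = 2·v_{3}  ⇒ sig = (2; 2)
  P = {1,4,8}:  v_{1} + v_{4} + v_{8} = 0  ⇒ sig = (3; —)
  P = {1,3,8}:  v_{1} + v_{3} + v_{8} = v_{2}  ⇒ sig = (3; 1)
  P = {2,3,5}:  v_{2} + v_{3} + v_{5} = v_{6}  ⇒ sig = (3; 1)
  P = {1,6,8}:  v_{1} + v_{6} + v_{8} = 2·v_{2} + v_{5}  ⇒ sig = (3; 1,2)

Sorted signature multiset PRS(X):
    |P|=2: 7 collections, coeffs (), (1), (1), (1), (1,1), (1,2), (2)
    |P|=3: 4 collections, coeffs (), (1), (1), (1,2)


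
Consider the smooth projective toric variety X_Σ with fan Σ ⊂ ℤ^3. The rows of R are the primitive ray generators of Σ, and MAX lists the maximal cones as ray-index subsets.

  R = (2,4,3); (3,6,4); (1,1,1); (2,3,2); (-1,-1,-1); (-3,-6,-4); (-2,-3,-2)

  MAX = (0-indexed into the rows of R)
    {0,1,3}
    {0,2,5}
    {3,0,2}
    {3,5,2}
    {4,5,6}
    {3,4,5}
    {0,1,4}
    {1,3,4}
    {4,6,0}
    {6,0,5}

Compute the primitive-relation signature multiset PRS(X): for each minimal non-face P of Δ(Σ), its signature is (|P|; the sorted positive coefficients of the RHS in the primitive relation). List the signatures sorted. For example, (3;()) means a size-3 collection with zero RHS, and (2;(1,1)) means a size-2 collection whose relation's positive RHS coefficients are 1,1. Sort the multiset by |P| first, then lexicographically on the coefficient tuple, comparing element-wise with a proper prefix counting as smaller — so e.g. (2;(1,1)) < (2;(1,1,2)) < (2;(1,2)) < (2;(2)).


Minimal non-faces — 9 found among 7 rays, 10 max cones:

  P={1,5}:  v_{1} + v_{5} = 0 — sig = (2;())
  P={2,4}:  v_{2} + v_{4} = 0 — sig = (2;())
  P={3,6}:  v_{3} + v_{6} = 0 — sig = (2;())
  P={1,2}:  v_{1} + v_{2} = v_{0} + v_{3} — sig = (2;(1,1))
  P={1,6}:  v_{1} + v_{6} = v_{0} + v_{4} — sig = (2;(1,1))
  P={2,6}:  v_{2} + v_{6} = v_{0} + v_{5} — sig = (2;(1,1))
  P={0,3,4}:  v_{0} + v_{3} + v_{4} = v_{1} — sig = (3;(1))
  P={0,3,5}:  v_{0} + v_{3} + v_{5} = v_{2} — sig = (3;(1))
  P={0,4,5}:  v_{0} + v_{4} + v_{5} = v_{6} — sig = (3;(1))

Signatures (|P|; sorted positive RHS coefficients), sorted:
{ (2;()) ×3,  (2;(1,1)) ×3,  (3;(1)) ×3 }


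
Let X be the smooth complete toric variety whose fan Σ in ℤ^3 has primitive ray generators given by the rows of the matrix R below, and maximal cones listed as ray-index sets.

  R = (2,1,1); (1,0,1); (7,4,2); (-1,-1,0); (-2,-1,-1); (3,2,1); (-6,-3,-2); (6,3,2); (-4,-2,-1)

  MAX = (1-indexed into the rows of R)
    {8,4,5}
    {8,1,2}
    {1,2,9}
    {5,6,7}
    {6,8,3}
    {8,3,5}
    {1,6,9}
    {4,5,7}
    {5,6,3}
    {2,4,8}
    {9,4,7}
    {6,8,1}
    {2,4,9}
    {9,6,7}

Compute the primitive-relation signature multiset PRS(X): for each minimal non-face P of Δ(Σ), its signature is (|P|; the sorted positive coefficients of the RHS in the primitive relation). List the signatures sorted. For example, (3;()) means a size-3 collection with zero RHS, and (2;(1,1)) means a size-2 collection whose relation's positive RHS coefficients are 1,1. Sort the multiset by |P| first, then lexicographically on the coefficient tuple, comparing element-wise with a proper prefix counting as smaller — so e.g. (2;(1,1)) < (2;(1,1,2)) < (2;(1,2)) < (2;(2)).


The 16 primitive collections of Σ (r=9, n=3):

  P={1,5}:  v_{1} + v_{5} = 0  →  sig = (2;())
  P={7,8}:  v_{7} + v_{8} = 0  →  sig = (2;())
  P={1,4}:  v_{1} + v_{4} = v_{2}  →  sig = (2;(1))
  P={1,7}:  v_{1} + v_{7} = v_{9}  →  sig = (2;(1))
  P={2,5}:  v_{2} + v_{5} = v_{4}  →  sig = (2;(1))
  P={3,4}:  v_{3} + v_{4} = v_{8}  →  sig = (2;(1))
  P={3,9}:  v_{3} + v_{9} = v_{6}  →  sig = (2;(1))
  P={4,6}:  v_{4} + v_{6} = v_{1}  →  sig = (2;(1))
  P={5,9}:  v_{5} + v_{9} = v_{7}  →  sig = (2;(1))
  P={8,9}:  v_{8} + v_{9} = v_{1}  →  sig = (2;(1))
  P={1,3}:  v_{1} + v_{3} = v_{6} + v_{8}  →  sig = (2;(1,1))
  P={2,3}:  v_{2} + v_{3} = v_{1} + v_{8}  →  sig = (2;(1,1))
  P={2,7}:  v_{2} + v_{7} = v_{4} + v_{9}  →  sig = (2;(1,1))
  P={3,7}:  v_{3} + v_{7} = v_{5} + v_{6}  →  sig = (2;(1,1))
  P={2,6}:  v_{2} + v_{6} = 2·v_{1}  →  sig = (2;(2))
  P={5,6,8}:  v_{5} + v_{6} + v_{8} = v_{3}  →  sig = (3;(1))

so the primitive-relation signature multiset is
    (2;())
    (2;())
    (2;(1))
    (2;(1))
    (2;(1))
    (2;(1))
    (2;(1))
    (2;(1))
    (2;(1))
    (2;(1))
    (2;(1,1))
    (2;(1,1))
    (2;(1,1))
    (2;(1,1))
    (2;(2))
    (3;(1))


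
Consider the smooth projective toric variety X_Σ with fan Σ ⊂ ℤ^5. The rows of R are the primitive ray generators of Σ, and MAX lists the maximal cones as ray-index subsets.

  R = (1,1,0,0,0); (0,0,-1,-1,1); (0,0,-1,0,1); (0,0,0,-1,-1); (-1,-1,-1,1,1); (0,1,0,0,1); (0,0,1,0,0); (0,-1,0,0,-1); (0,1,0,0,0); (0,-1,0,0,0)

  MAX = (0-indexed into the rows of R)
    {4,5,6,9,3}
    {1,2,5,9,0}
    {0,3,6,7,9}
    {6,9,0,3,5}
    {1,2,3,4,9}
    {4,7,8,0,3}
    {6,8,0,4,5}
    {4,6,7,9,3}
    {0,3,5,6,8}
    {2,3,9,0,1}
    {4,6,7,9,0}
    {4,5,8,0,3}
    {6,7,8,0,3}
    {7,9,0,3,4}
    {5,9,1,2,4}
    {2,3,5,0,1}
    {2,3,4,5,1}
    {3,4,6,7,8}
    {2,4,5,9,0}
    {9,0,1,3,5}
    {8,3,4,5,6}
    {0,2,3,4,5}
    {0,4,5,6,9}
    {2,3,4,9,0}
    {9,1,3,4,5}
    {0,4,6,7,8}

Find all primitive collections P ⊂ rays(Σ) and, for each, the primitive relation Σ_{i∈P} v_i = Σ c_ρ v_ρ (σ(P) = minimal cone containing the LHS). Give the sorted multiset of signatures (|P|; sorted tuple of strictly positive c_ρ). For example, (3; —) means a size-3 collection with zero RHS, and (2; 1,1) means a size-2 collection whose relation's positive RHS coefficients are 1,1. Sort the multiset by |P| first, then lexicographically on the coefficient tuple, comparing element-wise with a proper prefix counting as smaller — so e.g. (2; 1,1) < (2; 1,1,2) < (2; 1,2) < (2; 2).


12 minimal non-faces of Δ(Σ) (on 10 rays):

  • {5,7}:  v_{5} + v_{7} = 0  ⇒ sig = (2; —)
  • {8,9}:  v_{8} + v_{9} = 0  ⇒ sig = (2; —)
  • {2,6}:  v_{2} + v_{6} = v_{5} + v_{9}  ⇒ sig = (2; 1,1)
  • {1,7}:  v_{1} + v_{7} = v_{2} + v_{3} + v_{9}  ⇒ sig = (2; 1,1,1)
  • {1,8}:  v_{1} + v_{8} = v_{2} + v_{3} + v_{5}  ⇒ sig = (2; 1,1,1)
  • {2,7}:  v_{2} + v_{7} = v_{0} + v_{3} + v_{4} + v_{9}  ⇒ sig = (2; 1,1,1,1)
  • {2,8}:  v_{2} + v_{8} = v_{0} + v_{3} + v_{4} + v_{5}  ⇒ sig = (2; 1,1,1,1)
  • {1,6}:  v_{1} + v_{6} = v_{3} + 2·v_{5} + 2·v_{9}  ⇒ sig = (2; 1,2,2)
  • {0,1,4}:  v_{0} + v_{1} + v_{4} = 2·v_{2}  ⇒ sig = (3; 2)
  • {0,3,4,6}:  v_{0} + v_{3} + v_{4} + v_{6} = 0  ⇒ sig = (4; —)
  • {2,3,5,9}:  v_{2} + v_{3} + v_{5} + v_{9} = v_{1}  ⇒ sig = (4; 1)
  • {0,3,4,5,9}:  v_{0} + v_{3} + v_{4} + v_{5} + v_{9} = v_{2}  ⇒ sig = (5; 1)

Signatures (|P|; sorted positive RHS coefficients), sorted:
    (2; —)
    (2; —)
    (2; 1,1)
    (2; 1,1,1)
    (2; 1,1,1)
    (2; 1,1,1,1)
    (2; 1,1,1,1)
    (2; 1,2,2)
    (3; 2)
    (4; —)
    (4; 1)
    (5; 1)


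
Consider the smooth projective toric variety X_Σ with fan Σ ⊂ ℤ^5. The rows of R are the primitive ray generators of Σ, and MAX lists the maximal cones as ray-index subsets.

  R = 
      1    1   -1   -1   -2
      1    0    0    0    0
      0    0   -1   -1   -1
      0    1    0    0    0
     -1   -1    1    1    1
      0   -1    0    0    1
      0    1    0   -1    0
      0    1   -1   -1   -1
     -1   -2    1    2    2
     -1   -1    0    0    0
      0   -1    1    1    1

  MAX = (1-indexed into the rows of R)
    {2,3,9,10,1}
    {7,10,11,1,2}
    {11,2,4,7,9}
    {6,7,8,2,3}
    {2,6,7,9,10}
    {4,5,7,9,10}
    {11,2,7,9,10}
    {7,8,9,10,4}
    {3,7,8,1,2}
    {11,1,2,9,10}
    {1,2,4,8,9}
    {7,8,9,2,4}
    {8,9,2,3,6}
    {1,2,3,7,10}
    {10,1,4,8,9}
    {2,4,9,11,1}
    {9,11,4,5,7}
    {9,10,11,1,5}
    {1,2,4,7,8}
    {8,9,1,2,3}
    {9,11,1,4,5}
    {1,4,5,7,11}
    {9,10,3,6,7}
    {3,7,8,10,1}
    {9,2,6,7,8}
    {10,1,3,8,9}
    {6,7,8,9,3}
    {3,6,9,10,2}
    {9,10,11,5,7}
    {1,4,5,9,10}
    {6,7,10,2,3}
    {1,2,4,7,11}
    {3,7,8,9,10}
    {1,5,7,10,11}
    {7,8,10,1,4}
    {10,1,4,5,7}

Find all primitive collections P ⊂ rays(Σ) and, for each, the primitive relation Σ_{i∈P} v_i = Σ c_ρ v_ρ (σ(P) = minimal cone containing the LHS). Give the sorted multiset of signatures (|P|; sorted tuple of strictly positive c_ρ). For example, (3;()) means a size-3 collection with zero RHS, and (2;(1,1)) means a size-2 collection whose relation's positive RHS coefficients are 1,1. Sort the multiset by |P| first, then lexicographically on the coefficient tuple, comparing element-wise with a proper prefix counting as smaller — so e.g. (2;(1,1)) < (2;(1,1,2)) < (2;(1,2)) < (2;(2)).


16 collections generate NE(X_Σ); each relation:

  P = {8,11}:  v_{8} + v_{11} = 0 — sig = (2;())
  P = {2,5}:  v_{2} + v_{5} = v_{11} — sig = (2;(1))
  P = {3,4}:  v_{3} + v_{4} = v_{8} — sig = (2;(1))
  P = {3,5}:  v_{3} + v_{5} = v_{10} — sig = (2;(1))
  P = {1,6}:  v_{1} + v_{6} = v_{2} + v_{3} — sig = (2;(1,1))
  P = {3,11}:  v_{3} + v_{11} = v_{2} + v_{10} — sig = (2;(1,1))
  P = {5,8}:  v_{5} + v_{8} = v_{4} + v_{10} — sig = (2;(1,1))
  P = {4,6}:  v_{4} + v_{6} = v_{2} + v_{7} + v_{8} + v_{9} — sig = (2;(1,1,1,1))
  P = {5,6}:  v_{5} + v_{6} = v_{2} + v_{7} + v_{9} + v_{10} — sig = (2;(1,1,1,1))
  P = {6,11}:  v_{6} + v_{11} = 2·v_{2} + v_{7} + v_{9} + v_{10} — sig = (2;(1,1,1,2))
  P = {1,7,9}:  v_{1} + v_{7} + v_{9} = 0 — sig = (3;())
  P = {2,4,10}:  v_{2} + v_{4} + v_{10} = 0 — sig = (3;())
  P = {2,8,10}:  v_{2} + v_{8} + v_{10} = v_{3} — sig = (3;(1))
  P = {4,10,11}:  v_{4} + v_{10} + v_{11} = v_{5} — sig = (3;(1))
  P = {6,8,10}:  v_{6} + v_{8} + v_{10} = 2·v_{3} + v_{7} + v_{9} — sig = (3;(1,1,2))
  P = {2,3,7,9}:  v_{2} + v_{3} + v_{7} + v_{9} = v_{6} — sig = (4;(1))

so the primitive-relation signature multiset is
[(2;()), (2;(1)), (2;(1)), (2;(1)), (2;(1,1)), (2;(1,1)), (2;(1,1)), (2;(1,1,1,1)), (2;(1,1,1,1)), (2;(1,1,1,2)), (3;()), (3;()), (3;(1)), (3;(1)), (3;(1,1,2)), (4;(1))]


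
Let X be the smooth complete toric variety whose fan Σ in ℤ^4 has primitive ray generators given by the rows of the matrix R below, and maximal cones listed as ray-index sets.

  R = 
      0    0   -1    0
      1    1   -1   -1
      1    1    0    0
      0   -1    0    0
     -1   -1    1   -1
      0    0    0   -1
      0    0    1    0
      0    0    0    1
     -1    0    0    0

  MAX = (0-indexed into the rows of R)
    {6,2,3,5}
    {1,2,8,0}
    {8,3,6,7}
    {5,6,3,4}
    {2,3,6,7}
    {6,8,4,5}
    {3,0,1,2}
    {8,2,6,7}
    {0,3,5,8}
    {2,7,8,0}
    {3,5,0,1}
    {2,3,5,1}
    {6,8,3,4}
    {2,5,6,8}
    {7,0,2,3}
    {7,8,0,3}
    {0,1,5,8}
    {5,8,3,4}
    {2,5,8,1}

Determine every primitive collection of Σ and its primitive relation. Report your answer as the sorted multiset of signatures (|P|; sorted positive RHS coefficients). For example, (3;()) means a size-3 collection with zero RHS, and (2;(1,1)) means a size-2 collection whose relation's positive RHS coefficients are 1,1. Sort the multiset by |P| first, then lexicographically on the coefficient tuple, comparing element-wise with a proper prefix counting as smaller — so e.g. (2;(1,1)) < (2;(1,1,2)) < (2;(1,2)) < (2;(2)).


Primitive collections (12):

  {0,6}:  v_{0} + v_{6} = 0  so sig = (2;())
  {5,7}:  v_{5} + v_{7} = 0  so sig = (2;())
  {1,6}:  v_{1} + v_{6} = v_{2} + v_{5}  so sig = (2;(1,1))
  {1,7}:  v_{1} + v_{7} = v_{0} + v_{2}  so sig = (2;(1,1))
  {2,4}:  v_{2} + v_{4} = v_{5} + v_{6}  so sig = (2;(1,1))
  {0,4}:  v_{0} + v_{4} = v_{3} + v_{5} + v_{8}  so sig = (2;(1,1,1))
  {4,7}:  v_{4} + v_{7} = v_{3} + v_{6} + v_{8}  so sig = (2;(1,1,1))
  {1,4}:  v_{1} + v_{4} = 2·v_{5}  so sig = (2;(2))
  {2,3,8}:  v_{2} + v_{3} + v_{8} = 0  so sig = (3;())
  {0,2,5}:  v_{0} + v_{2} + v_{5} = v_{1}  so sig = (3;(1))
  {1,3,8}:  v_{1} + v_{3} + v_{8} = v_{0} + v_{5}  so sig = (3;(1,1))
  {3,5,6,8}:  v_{3} + v_{5} + v_{6} + v_{8} = v_{4}  so sig = (4;(1))

Signatures (|P|; sorted positive RHS coefficients), sorted:
    (2;())
    (2;())
    (2;(1,1))
    (2;(1,1))
    (2;(1,1))
    (2;(1,1,1))
    (2;(1,1,1))
    (2;(2))
    (3;())
    (3;(1))
    (3;(1,1))
    (4;(1))


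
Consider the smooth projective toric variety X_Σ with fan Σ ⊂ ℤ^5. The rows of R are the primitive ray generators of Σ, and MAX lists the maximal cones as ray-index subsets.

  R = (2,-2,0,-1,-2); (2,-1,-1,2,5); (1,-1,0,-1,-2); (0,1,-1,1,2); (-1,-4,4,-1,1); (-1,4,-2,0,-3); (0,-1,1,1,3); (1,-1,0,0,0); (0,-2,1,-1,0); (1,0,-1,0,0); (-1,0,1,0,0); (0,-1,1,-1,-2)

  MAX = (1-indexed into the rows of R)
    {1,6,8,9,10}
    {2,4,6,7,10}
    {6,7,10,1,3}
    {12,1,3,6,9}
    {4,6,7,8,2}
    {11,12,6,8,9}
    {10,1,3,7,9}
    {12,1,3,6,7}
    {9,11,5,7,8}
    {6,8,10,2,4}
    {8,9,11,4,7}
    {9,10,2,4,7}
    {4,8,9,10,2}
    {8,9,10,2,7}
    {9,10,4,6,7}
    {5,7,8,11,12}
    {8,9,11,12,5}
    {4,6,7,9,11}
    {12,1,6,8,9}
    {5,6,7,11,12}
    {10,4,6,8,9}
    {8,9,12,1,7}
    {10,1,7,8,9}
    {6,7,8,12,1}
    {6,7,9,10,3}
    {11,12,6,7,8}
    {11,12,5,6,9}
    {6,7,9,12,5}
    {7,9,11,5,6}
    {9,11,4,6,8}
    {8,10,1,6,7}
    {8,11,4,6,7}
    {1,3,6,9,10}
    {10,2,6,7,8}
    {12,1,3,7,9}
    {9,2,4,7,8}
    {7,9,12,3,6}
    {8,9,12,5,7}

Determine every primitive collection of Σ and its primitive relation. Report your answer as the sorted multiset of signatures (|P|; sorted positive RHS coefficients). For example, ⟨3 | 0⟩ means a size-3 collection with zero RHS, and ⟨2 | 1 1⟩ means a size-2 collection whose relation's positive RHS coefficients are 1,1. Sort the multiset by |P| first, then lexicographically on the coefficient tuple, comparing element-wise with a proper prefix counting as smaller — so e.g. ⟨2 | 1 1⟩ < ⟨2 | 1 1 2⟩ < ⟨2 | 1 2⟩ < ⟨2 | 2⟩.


23 collections generate NE(X_Σ); each relation:

  P = {4,12}:  v_{4} + v_{12} = 0  so sig = ⟨2 | 0⟩
  P = {10,11}:  v_{10} + v_{11} = 0  so sig = ⟨2 | 0⟩
  P = {3,4}:  v_{3} + v_{4} = v_{10}  so sig = ⟨2 | 1⟩
  P = {3,8}:  v_{3} + v_{8} = v_{1}  so sig = ⟨2 | 1⟩
  P = {3,11}:  v_{3} + v_{11} = v_{12}  so sig = ⟨2 | 1⟩
  P = {10,12}:  v_{10} + v_{12} = v_{3}  so sig = ⟨2 | 1⟩
  P = {1,4}:  v_{1} + v_{4} = v_{8} + v_{10}  so sig = ⟨2 | 1 1⟩
  P = {1,11}:  v_{1} + v_{11} = v_{8} + v_{12}  so sig = ⟨2 | 1 1⟩
  P = {2,11}:  v_{2} + v_{11} = v_{4} + v_{7} + v_{8}  so sig = ⟨2 | 1 1 1⟩
  P = {2,12}:  v_{2} + v_{12} = v_{7} + v_{8} + v_{10}  so sig = ⟨2 | 1 1 1⟩
  P = {4,5}:  v_{4} + v_{5} = v_{7} + v_{9} + v_{11}  so sig = ⟨2 | 1 1 1⟩
  P = {5,10}:  v_{5} + v_{10} = v_{7} + v_{9} + v_{12}  so sig = ⟨2 | 1 1 1⟩
  P = {1,5}:  v_{1} + v_{5} = v_{7} + v_{8} + v_{9} + 2·v_{12}  so sig = ⟨2 | 1 1 1 2⟩
  P = {2,3}:  v_{2} + v_{3} = v_{7} + v_{8} + 2·v_{10}  so sig = ⟨2 | 1 1 2⟩
  P = {2,5}:  v_{2} + v_{5} = 2·v_{7} + v_{8} + v_{9}  so sig = ⟨2 | 1 1 2⟩
  P = {3,5}:  v_{3} + v_{5} = v_{7} + v_{9} + 2·v_{12}  so sig = ⟨2 | 1 1 2⟩
  P = {1,2}:  v_{1} + v_{2} = v_{7} + 2·v_{8} + 2·v_{10}  so sig = ⟨2 | 1 2 2⟩
  P = {2,6,9}:  v_{2} + v_{6} + v_{9} = v_{4} + v_{10}  so sig = ⟨3 | 1 1⟩
  P = {5,6,8}:  v_{5} + v_{6} + v_{8} = v_{11} + v_{12}  so sig = ⟨3 | 1 1⟩
  P = {6,7,8,9}:  v_{6} + v_{7} + v_{8} + v_{9} = 0  so sig = ⟨4 | 0⟩
  P = {1,6,7,9}:  v_{1} + v_{6} + v_{7} + v_{9} = v_{3}  so sig = ⟨4 | 1⟩
  P = {4,7,8,10}:  v_{4} + v_{7} + v_{8} + v_{10} = v_{2}  so sig = ⟨4 | 1⟩
  P = {7,9,11,12}:  v_{7} + v_{9} + v_{11} + v_{12} = v_{5}  so sig = ⟨4 | 1⟩

Hence PRS(X_Σ) =
    ⟨2 | 0⟩
    ⟨2 | 0⟩
    ⟨2 | 1⟩
    ⟨2 | 1⟩
    ⟨2 | 1⟩
    ⟨2 | 1⟩
    ⟨2 | 1 1⟩
    ⟨2 | 1 1⟩
    ⟨2 | 1 1 1⟩
    ⟨2 | 1 1 1⟩
    ⟨2 | 1 1 1⟩
    ⟨2 | 1 1 1⟩
    ⟨2 | 1 1 1 2⟩
    ⟨2 | 1 1 2⟩
    ⟨2 | 1 1 2⟩
    ⟨2 | 1 1 2⟩
    ⟨2 | 1 2 2⟩
    ⟨3 | 1 1⟩
    ⟨3 | 1 1⟩
    ⟨4 | 0⟩
    ⟨4 | 1⟩
    ⟨4 | 1⟩
    ⟨4 | 1⟩


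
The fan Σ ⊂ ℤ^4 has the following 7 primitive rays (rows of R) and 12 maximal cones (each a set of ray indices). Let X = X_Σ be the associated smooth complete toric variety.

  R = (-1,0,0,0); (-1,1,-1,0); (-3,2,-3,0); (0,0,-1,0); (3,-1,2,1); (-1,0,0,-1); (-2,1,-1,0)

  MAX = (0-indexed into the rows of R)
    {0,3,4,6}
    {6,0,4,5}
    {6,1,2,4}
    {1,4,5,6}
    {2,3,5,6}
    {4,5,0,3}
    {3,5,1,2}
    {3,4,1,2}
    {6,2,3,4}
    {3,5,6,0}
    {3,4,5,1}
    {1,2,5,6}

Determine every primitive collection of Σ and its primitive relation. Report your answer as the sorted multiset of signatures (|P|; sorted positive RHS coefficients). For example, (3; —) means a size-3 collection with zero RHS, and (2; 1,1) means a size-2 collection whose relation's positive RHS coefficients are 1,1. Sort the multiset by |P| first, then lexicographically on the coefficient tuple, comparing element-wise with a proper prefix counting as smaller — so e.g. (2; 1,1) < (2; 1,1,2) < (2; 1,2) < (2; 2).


|primitive collections| = 5. Relations:

  {0,1}:  v_{0} + v_{1} = v_{6} ; sig = (2; 1)
  {0,2}:  v_{0} + v_{2} = v_{3} + 2·v_{6} ; sig = (2; 1,2)
  {1,3,6}:  v_{1} + v_{3} + v_{6} = v_{2} ; sig = (3; 1)
  {2,4,5}:  v_{2} + v_{4} + v_{5} = v_{1} ; sig = (3; 1)
  {3,4,5,6}:  v_{3} + v_{4} + v_{5} + v_{6} = 0 ; sig = (4; —)

Sorted signature multiset PRS(X):
    |P|=2: 2 collections, coeffs (1), (1,2)
    |P|=3: 2 collections, coeffs (1), (1)
    |P|=4: 1 collection, coeffs ()


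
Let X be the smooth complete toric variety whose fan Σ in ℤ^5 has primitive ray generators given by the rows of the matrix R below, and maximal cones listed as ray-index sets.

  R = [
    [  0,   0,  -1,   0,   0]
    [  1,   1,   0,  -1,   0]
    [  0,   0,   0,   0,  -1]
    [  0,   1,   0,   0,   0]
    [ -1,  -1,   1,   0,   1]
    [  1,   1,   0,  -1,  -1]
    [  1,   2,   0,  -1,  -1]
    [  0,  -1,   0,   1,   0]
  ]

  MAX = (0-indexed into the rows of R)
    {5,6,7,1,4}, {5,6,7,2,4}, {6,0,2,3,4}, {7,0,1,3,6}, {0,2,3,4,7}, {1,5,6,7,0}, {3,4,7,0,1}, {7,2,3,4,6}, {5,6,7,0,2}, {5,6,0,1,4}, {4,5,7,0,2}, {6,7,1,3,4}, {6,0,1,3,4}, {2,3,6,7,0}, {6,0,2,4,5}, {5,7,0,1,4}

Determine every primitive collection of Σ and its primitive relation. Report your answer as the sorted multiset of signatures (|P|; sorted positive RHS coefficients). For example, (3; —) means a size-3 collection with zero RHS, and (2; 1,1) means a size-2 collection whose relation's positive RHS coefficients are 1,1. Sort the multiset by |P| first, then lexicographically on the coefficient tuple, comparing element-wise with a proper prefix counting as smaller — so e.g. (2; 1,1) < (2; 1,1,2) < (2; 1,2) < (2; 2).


Minimal non-faces — 3 found among 8 rays, 16 max cones:

  P={1,2}:  v_{1} + v_{2} = v_{5}  so sig = (2; 1)
  P={3,5}:  v_{3} + v_{5} = v_{6}  so sig = (2; 1)
  P={0,4,6,7}:  v_{0} + v_{4} + v_{6} + v_{7} = 0  so sig = (4; —)

Signatures (|P|; sorted positive RHS coefficients), sorted:
    (2; 1)
    (2; 1)
    (4; —)


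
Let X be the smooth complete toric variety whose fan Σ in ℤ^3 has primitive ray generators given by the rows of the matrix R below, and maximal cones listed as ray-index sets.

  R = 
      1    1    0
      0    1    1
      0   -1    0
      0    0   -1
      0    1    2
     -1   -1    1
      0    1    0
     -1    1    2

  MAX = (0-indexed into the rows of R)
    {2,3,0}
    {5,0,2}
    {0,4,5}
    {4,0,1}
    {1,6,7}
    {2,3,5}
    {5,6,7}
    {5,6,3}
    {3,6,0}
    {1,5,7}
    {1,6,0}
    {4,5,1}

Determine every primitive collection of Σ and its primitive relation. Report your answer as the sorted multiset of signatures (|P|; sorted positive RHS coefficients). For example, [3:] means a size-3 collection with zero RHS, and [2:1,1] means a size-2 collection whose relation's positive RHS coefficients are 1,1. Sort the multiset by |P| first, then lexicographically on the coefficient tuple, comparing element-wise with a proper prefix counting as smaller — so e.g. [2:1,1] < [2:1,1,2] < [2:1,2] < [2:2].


14 collections generate NE(X_Σ); each relation:

  • {2,6}:  v_{2} + v_{6} = 0 — sig = [2:]
  • {1,3}:  v_{1} + v_{3} = v_{6} — sig = [2:1]
  • {3,4}:  v_{3} + v_{4} = v_{1} — sig = [2:1]
  • {1,2}:  v_{1} + v_{2} = v_{0} + v_{5} — sig = [2:1,1]
  • {2,7}:  v_{2} + v_{7} = v_{1} + v_{5} — sig = [2:1,1]
  • {3,7}:  v_{3} + v_{7} = v_{5} + 2·v_{6} — sig = [2:1,2]
  • {4,7}:  v_{4} + v_{7} = 3·v_{1} + v_{5} — sig = [2:1,3]
  • {0,7}:  v_{0} + v_{7} = 2·v_{1} — sig = [2:2]
  • {4,6}:  v_{4} + v_{6} = 2·v_{1} — sig = [2:2]
  • {2,4}:  v_{2} + v_{4} = 2·v_{0} + 2·v_{5} — sig = [2:2,2]
  • {0,3,5}:  v_{0} + v_{3} + v_{5} = 0 — sig = [3:]
  • {0,1,5}:  v_{0} + v_{1} + v_{5} = v_{4} — sig = [3:1]
  • {0,5,6}:  v_{0} + v_{5} + v_{6} = v_{1} — sig = [3:1]
  • {1,5,6}:  v_{1} + v_{5} + v_{6} = v_{7} — sig = [3:1]

Signatures (|P|; sorted positive RHS coefficients), sorted:
{ [2:],  [2:1] ×2,  [2:1,1] ×2,  [2:1,2],  [2:1,3],  [2:2] ×2,  [2:2,2],  [3:],  [3:1] ×3 }


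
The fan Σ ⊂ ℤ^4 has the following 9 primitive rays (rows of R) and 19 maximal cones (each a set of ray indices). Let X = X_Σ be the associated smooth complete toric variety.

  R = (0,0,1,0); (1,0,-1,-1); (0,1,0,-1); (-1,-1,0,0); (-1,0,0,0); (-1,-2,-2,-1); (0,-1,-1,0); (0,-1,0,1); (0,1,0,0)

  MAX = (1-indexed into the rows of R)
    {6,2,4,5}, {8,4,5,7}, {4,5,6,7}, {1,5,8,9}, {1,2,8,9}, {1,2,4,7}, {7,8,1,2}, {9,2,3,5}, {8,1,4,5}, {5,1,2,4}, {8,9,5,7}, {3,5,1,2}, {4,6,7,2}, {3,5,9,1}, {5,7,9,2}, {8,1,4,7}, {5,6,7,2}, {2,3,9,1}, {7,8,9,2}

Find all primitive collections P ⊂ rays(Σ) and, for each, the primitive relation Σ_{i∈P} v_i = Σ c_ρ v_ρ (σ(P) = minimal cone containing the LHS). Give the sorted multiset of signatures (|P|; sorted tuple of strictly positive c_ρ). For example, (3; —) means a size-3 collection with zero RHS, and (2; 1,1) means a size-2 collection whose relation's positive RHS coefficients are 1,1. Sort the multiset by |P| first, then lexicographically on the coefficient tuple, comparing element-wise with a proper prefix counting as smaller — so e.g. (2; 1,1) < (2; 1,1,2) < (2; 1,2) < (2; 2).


Σ has 14 primitive collections:

  P={3,8}:  v_{3} + v_{8} = 0  ⟹  sig = (2; —)
  P={4,9}:  v_{4} + v_{9} = v_{5}  ⟹  sig = (2; 1)
  P={3,7}:  v_{3} + v_{7} = v_{2} + v_{5}  ⟹  sig = (2; 1,1)
  P={3,4}:  v_{3} + v_{4} = v_{1} + v_{2} + 2·v_{5}  ⟹  sig = (2; 1,1,2)
  P={6,9}:  v_{6} + v_{9} = v_{2} + 2·v_{5} + v_{7}  ⟹  sig = (2; 1,1,2)
  P={1,6}:  v_{1} + v_{6} = v_{2} + 2·v_{4}  ⟹  sig = (2; 1,2)
  P={6,8}:  v_{6} + v_{8} = v_{4} + 2·v_{7}  ⟹  sig = (2; 1,2)
  P={3,6}:  v_{3} + v_{6} = 2·v_{2} + v_{4} + 2·v_{5}  ⟹  sig = (2; 1,2,2)
  P={1,7,9}:  v_{1} + v_{7} + v_{9} = 0  ⟹  sig = (3; —)
  P={1,5,7}:  v_{1} + v_{5} + v_{7} = v_{4}  ⟹  sig = (3; 1)
  P={2,5,8}:  v_{2} + v_{5} + v_{8} = v_{7}  ⟹  sig = (3; 1)
  P={2,4,8}:  v_{2} + v_{4} + v_{8} = v_{1} + 2·v_{7}  ⟹  sig = (3; 1,2)
  P={1,2,5,9}:  v_{1} + v_{2} + v_{5} + v_{9} = v_{3}  ⟹  sig = (4; 1)
  P={2,4,5,7}:  v_{2} + v_{4} + v_{5} + v_{7} = v_{6}  ⟹  sig = (4; 1)

Sorted signature multiset PRS(X):
    |P|=2: 8 collections, coeffs (), (1), (1,1), (1,1,2), (1,1,2), (1,2), (1,2), (1,2,2)
    |P|=3: 4 collections, coeffs (), (1), (1), (1,2)
    |P|=4: 2 collections, coeffs (1), (1)
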